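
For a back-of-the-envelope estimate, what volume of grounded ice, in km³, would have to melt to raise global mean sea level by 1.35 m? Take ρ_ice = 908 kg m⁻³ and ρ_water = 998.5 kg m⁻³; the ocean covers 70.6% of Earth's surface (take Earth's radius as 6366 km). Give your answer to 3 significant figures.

Required water volume = Δh × A = 1.35 m × 3.60×10^14 m² = 4.854×10^14 m³ = 4.854×10^5 km³.
Ice volume = water volume × ρ_w/ρ_ice = 4.854×10^5 × 998.5/908 = 5.34×10^5 km³.

≈ 5.34×10^5 km³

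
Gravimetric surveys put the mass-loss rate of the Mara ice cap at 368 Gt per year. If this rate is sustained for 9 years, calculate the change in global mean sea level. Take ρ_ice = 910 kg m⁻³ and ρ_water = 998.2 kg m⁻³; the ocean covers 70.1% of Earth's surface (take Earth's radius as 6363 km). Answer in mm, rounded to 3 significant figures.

Total mass lost = 368 Gt/yr × 9 yr = 3312 Gt = 3.312×10^15 kg.
ρ_w = 998.2 kg m⁻³, so water volume = 3.312×10^15 / 998.2 = 3.318×10^12 m³.
Δh = 3.318×10^12 / 3.57×10^14 = 9.30×10^-3 m = 9.30 mm.

≈ 9.30 mm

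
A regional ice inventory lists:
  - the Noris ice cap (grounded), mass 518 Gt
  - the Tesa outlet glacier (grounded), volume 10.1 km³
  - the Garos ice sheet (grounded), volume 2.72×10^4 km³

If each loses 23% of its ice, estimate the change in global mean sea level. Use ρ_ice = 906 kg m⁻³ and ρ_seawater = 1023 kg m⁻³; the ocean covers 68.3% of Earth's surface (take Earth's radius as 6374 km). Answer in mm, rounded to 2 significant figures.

≈ 16 mm

Noris: 0.23 × 518 Gt = 1.191×10^14 kg; dividing by ρ_w = 1023 kg m⁻³ gives 1.165×10^11 m³ of water.
Tesa: 0.23 × 10.1 km³ × (906/1023) = 2.057 km³ of water.
Garos: 0.23 × 2.72×10^4 km³ × (906/1023) = 5541 km³ of water.
Total added water ≈ 5.659×10^12 m³ over 3.49×10^14 m² → Δh = 0.0162 m = 16 mm.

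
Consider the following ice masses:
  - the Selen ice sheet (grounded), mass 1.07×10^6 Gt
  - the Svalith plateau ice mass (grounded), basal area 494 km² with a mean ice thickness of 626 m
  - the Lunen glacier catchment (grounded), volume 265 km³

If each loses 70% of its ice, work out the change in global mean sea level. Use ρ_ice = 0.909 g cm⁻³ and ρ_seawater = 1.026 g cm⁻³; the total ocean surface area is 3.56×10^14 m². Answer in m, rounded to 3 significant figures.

≈ 2.05 m

Selen: 0.7 × 1.07×10^6 Gt = 7.490×10^17 kg; dividing by ρ_w = 1.026 g cm⁻³ = 1026 kg m⁻³ gives 7.300×10^14 m³ of water.
Svalith: ice volume = 494 km² × 626 m = 309.2 km³; 0.7 × 309.2 × (909/1026) = 191.8 km³ of water.
Lunen: 0.7 × 265 km³ × (909/1026) = 164.3 km³ of water.
Total added water ≈ 7.304×10^14 m³ over 3.56×10^14 m² → Δh = 2.05 m.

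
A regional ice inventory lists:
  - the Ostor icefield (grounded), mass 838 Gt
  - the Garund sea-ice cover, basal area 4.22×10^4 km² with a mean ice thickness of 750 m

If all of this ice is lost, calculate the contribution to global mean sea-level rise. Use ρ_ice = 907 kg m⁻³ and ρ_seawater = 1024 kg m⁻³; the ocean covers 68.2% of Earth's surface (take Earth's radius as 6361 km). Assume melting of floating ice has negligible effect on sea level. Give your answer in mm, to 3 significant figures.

≈ 2.36 mm

Ostor: 838 Gt = 8.380×10^14 kg; dividing by ρ_w = 1024 kg m⁻³ gives 8.184×10^11 m³ of water.
The Garund sea-ice cover is floating and already displaces its own weight of water, so its melt adds essentially nothing to sea level.
Total added water ≈ 8.184×10^11 m³ over 3.47×10^14 m² → Δh = 2.36×10^-3 m = 2.36 mm.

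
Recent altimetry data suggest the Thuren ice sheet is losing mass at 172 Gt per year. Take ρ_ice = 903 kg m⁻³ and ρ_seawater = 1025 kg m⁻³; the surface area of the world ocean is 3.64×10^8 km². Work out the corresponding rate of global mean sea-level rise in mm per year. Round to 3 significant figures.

ρ_w = 1025 kg m⁻³. Annual water volume added = 172 Gt / ρ_w = 1.720×10^14 kg / 1025 kg m⁻³ = 1.678×10^11 m³.
Δh per year = 1.678×10^11 / 3.64×10^14 = 4.61×10^-4 m = 0.461 mm.

≈ 0.461 mm/yr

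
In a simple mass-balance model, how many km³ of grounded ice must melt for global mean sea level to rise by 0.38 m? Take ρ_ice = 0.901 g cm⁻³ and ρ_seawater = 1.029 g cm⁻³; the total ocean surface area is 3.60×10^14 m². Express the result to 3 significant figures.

Required water volume = Δh × A = 0.38 m × 3.60×10^14 m² = 1.368×10^14 m³ = 1.368×10^5 km³.
Ice volume = water volume × ρ_w/ρ_ice = 1.368×10^5 × 1029/901 = 1.56×10^5 km³.

≈ 1.56×10^5 km³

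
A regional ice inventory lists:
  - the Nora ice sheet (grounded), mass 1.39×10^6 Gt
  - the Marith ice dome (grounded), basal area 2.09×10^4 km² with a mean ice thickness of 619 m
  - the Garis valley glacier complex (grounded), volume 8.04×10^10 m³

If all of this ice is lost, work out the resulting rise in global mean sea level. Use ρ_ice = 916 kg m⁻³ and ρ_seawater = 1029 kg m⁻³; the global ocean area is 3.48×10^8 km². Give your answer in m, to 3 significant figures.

≈ 3.91 m

Nora: 1.39×10^6 Gt = 1.390×10^18 kg; dividing by ρ_w = 1029 kg m⁻³ gives 1.351×10^15 m³ of water.
Marith: ice volume = 2.09×10^4 km² × 619 m = 1.294×10^4 km³; 1.294×10^4 × (916/1029) = 1.152×10^4 km³ of water.
Garis: 8.04×10^10 m³ × (916/1029) = 7.157×10^10 m³ of water.
Total added water ≈ 1.362×10^15 m³ over 3.48×10^14 m² → Δh = 3.91 m.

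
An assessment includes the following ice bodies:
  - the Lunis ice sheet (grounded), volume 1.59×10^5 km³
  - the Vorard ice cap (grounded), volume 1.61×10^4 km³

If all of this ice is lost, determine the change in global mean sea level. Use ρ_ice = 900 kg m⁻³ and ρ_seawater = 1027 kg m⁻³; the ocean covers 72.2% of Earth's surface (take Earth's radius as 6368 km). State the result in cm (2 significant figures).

Lunis: 1.59×10^5 km³ × (900/1027) = 1.393×10^5 km³ of water.
Vorard: 1.61×10^4 km³ × (900/1027) = 1.411×10^4 km³ of water.
Total added water ≈ 1.534×10^14 m³ over 3.68×10^14 m² → Δh = 0.417 m = 42 cm.

≈ 42 cm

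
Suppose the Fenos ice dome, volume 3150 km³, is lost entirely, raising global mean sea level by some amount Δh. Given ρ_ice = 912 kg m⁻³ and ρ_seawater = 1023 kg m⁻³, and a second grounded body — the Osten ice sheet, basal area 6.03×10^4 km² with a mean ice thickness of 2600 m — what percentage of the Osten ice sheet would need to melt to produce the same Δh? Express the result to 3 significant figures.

Equal sea-level rise means equal mass of meltwater, i.e. equal mass of ice lost.
Ice mass of Fenos: 2.873×10^15 kg; ice mass of Osten: 1.430×10^17 kg.
Fraction required = 2.873×10^15 / 1.430×10^17 = 0.0201 → 2.01 %.

≈ 2.01 %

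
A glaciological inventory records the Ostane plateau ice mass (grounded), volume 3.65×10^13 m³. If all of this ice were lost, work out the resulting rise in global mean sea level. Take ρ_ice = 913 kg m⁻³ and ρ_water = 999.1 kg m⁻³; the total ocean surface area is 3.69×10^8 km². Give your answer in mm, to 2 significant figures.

Ostane: 3.65×10^13 m³ × (913/999.1) = 3.335×10^13 m³ of water.
Spread over 3.69×10^14 m² of ocean, Δh = 3.335×10^13 / 3.69×10^14 = 0.0904 m = 90 mm.

≈ 90 mm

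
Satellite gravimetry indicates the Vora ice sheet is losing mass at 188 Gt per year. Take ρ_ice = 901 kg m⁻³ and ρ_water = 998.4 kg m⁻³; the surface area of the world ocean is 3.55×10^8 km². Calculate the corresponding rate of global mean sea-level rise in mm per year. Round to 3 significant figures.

≈ 0.530 mm/yr

ρ_w = 998.4 kg m⁻³. Annual water volume added = 188 Gt / ρ_w = 1.880×10^14 kg / 998.4 kg m⁻³ = 1.883×10^11 m³.
Δh per year = 1.883×10^11 / 3.55×10^14 = 5.30×10^-4 m = 0.530 mm.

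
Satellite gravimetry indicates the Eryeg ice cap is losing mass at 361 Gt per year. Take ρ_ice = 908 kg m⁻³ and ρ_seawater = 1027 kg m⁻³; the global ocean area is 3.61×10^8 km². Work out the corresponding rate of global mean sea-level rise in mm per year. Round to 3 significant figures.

≈ 0.974 mm/yr

ρ_w = 1027 kg m⁻³. Annual water volume added = 361 Gt / ρ_w = 3.610×10^14 kg / 1027 kg m⁻³ = 3.515×10^11 m³.
Δh per year = 3.515×10^11 / 3.61×10^14 = 9.74×10^-4 m = 0.974 mm.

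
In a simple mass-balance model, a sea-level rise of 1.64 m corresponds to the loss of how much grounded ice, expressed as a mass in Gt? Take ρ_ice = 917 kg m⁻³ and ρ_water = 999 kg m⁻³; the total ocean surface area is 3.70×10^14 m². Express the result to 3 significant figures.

≈ 6.06×10^5 Gt

Required water volume = Δh × A = 1.64 m × 3.70×10^14 m² = 6.068×10^14 m³.
ρ_w = 999 kg m⁻³, so the mass of water = 6.068×10^14 m³ × 999 kg m⁻³ = 6.062×10^17 kg = 6.06×10^5 Gt (and the same mass of ice, by conservation).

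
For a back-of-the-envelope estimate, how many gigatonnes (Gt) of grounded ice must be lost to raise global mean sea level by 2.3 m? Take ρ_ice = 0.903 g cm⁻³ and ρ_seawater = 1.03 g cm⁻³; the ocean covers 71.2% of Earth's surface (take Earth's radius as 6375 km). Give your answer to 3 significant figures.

Required water volume = Δh × A = 2.3 m × 3.64×10^14 m² = 8.363×10^14 m³.
ρ_w = 1.03 g cm⁻³ = 1030 kg m⁻³, so the mass of water = 8.363×10^14 m³ × 1030 kg m⁻³ = 8.614×10^17 kg = 8.61×10^5 Gt (and the same mass of ice, by conservation).

≈ 8.61×10^5 Gt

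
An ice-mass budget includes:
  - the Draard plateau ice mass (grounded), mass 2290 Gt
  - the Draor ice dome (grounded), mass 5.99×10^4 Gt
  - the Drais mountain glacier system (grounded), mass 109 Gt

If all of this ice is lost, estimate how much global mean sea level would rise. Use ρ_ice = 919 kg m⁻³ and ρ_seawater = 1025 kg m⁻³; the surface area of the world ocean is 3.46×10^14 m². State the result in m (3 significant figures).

Draard: 2290 Gt = 2.290×10^15 kg; dividing by ρ_w = 1025 kg m⁻³ gives 2.234×10^12 m³ of water.
Draor: 5.99×10^4 Gt = 5.990×10^16 kg; dividing by ρ_w = 1025 kg m⁻³ gives 5.844×10^13 m³ of water.
Drais: 109 Gt = 1.090×10^14 kg; dividing by ρ_w = 1025 kg m⁻³ gives 1.063×10^11 m³ of water.
Total added water ≈ 6.078×10^13 m³ over 3.46×10^14 m² → Δh = 0.176 m.

≈ 0.176 m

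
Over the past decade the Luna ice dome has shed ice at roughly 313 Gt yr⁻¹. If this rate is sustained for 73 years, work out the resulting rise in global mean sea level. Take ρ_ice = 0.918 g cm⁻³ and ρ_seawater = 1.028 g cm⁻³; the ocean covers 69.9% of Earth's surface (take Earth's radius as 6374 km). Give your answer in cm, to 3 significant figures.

≈ 6.23 cm

Total mass lost = 313 Gt/yr × 73 yr = 2.285×10^4 Gt = 2.285×10^16 kg.
ρ_w = 1.028 g cm⁻³ = 1028 kg m⁻³, so water volume = 2.285×10^16 / 1028 = 2.223×10^13 m³.
Δh = 2.223×10^13 / 3.57×10^14 = 0.0623 m = 6.23 cm.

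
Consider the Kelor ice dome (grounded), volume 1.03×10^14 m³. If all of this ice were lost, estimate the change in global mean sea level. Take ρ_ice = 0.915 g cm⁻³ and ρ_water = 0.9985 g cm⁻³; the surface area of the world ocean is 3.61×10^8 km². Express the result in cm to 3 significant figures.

≈ 26.1 cm

Kelor: 1.03×10^14 m³ × (915/998.5) = 9.439×10^13 m³ of water.
Spread over 3.61×10^14 m² of ocean, Δh = 9.439×10^13 / 3.61×10^14 = 0.261 m = 26.1 cm.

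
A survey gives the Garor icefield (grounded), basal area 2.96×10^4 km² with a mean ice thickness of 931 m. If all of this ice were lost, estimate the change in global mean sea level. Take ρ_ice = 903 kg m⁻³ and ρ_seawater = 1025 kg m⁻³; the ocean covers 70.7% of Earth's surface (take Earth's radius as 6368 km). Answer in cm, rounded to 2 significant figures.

≈ 6.7 cm

Garor: ice volume = 2.96×10^4 km² × 931 m = 2.756×10^4 km³; 2.756×10^4 × (903/1025) = 2.428×10^4 km³ of water.
Spread over 3.60×10^14 m² of ocean, Δh = 2.428×10^13 / 3.60×10^14 = 0.0674 m = 6.7 cm.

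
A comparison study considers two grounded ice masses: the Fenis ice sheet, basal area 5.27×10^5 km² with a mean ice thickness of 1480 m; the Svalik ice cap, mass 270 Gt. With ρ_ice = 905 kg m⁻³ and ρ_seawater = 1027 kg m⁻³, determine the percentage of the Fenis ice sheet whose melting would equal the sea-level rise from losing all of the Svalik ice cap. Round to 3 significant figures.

≈ 0.0383 %

Equal sea-level rise means equal mass of meltwater, i.e. equal mass of ice lost.
Ice mass of Svalik: 2.700×10^14 kg; ice mass of Fenis: 7.059×10^17 kg.
Fraction required = 2.700×10^14 / 7.059×10^17 = 3.83×10^-4 → 0.0383 %.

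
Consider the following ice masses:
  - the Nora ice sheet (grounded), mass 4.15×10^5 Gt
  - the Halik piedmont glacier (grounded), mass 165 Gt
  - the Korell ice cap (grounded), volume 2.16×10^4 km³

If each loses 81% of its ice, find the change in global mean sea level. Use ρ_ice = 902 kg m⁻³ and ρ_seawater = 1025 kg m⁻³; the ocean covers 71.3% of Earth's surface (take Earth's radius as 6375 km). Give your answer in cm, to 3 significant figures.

≈ 94.3 cm

Nora: 0.81 × 4.15×10^5 Gt = 3.362×10^17 kg; dividing by ρ_w = 1025 kg m⁻³ gives 3.280×10^14 m³ of water.
Halik: 0.81 × 165 Gt = 1.336×10^14 kg; dividing by ρ_w = 1025 kg m⁻³ gives 1.304×10^11 m³ of water.
Korell: 0.81 × 2.16×10^4 km³ × (902/1025) = 1.540×10^4 km³ of water.
Total added water ≈ 3.435×10^14 m³ over 3.64×10^14 m² → Δh = 0.943 m = 94.3 cm.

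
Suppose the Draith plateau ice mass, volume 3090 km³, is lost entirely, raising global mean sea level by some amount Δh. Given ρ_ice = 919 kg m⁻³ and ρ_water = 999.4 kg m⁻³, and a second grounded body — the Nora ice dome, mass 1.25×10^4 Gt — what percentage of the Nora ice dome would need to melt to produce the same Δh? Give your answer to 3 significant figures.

Equal sea-level rise means equal mass of meltwater, i.e. equal mass of ice lost.
Ice mass of Draith: 2.840×10^15 kg; ice mass of Nora: 1.250×10^16 kg.
Fraction required = 2.840×10^15 / 1.250×10^16 = 0.227 → 22.7 %.

≈ 22.7 %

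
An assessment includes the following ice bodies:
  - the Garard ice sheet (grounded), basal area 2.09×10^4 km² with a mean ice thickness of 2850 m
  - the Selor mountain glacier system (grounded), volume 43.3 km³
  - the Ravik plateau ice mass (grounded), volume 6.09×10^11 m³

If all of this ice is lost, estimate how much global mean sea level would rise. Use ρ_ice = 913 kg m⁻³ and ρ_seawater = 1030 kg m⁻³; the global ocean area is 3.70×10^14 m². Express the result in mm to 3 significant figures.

Garard: ice volume = 2.09×10^4 km² × 2850 m = 5.956×10^4 km³; 5.956×10^4 × (913/1030) = 5.280×10^4 km³ of water.
Selor: 43.3 km³ × (913/1030) = 38.38 km³ of water.
Ravik: 6.09×10^11 m³ × (913/1030) = 5.398×10^11 m³ of water.
Total added water ≈ 5.338×10^13 m³ over 3.70×10^14 m² → Δh = 0.144 m = 144 mm.

≈ 144 mm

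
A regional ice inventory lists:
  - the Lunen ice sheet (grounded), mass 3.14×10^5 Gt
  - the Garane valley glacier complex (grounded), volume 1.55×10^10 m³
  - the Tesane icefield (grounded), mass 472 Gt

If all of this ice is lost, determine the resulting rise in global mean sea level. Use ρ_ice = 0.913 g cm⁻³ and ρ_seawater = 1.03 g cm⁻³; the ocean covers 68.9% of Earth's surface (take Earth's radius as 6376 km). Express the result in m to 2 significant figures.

≈ 0.87 m

Lunen: 3.14×10^5 Gt = 3.140×10^17 kg; dividing by ρ_w = 1.03 g cm⁻³ = 1030 kg m⁻³ gives 3.049×10^14 m³ of water.
Garane: 1.55×10^10 m³ × (913/1030) = 1.374×10^10 m³ of water.
Tesane: 472 Gt = 4.720×10^14 kg; dividing by ρ_w = 1030 kg m⁻³ gives 4.583×10^11 m³ of water.
Total added water ≈ 3.053×10^14 m³ over 3.52×10^14 m² → Δh = 0.867 m.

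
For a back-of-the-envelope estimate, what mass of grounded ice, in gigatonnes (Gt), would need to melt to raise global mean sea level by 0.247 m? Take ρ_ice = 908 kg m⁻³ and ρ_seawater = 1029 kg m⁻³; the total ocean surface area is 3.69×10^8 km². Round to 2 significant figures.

≈ 9.4×10^4 Gt

Required water volume = Δh × A = 0.247 m × 3.69×10^14 m² = 9.114×10^13 m³.
ρ_w = 1029 kg m⁻³, so the mass of water = 9.114×10^13 m³ × 1029 kg m⁻³ = 9.379×10^16 kg = 9.4×10^4 Gt (and the same mass of ice, by conservation).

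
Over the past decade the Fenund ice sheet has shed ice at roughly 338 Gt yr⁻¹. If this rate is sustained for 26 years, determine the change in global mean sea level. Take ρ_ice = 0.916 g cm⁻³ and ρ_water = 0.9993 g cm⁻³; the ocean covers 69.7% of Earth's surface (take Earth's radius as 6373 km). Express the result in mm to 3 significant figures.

≈ 24.7 mm

Total mass lost = 338 Gt/yr × 26 yr = 8788 Gt = 8.788×10^15 kg.
ρ_w = 0.9993 g cm⁻³ = 999.3 kg m⁻³, so water volume = 8.788×10^15 / 999.3 = 8.794×10^12 m³.
Δh = 8.794×10^12 / 3.56×10^14 = 0.0247 m = 24.7 mm.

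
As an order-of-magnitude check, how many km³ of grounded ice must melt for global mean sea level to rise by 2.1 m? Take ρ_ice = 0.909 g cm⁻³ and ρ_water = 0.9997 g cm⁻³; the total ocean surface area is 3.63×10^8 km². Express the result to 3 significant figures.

Required water volume = Δh × A = 2.1 m × 3.63×10^14 m² = 7.623×10^14 m³ = 7.623×10^5 km³.
Ice volume = water volume × ρ_w/ρ_ice = 7.623×10^5 × 999.7/909 = 8.38×10^5 km³.

≈ 8.38×10^5 km³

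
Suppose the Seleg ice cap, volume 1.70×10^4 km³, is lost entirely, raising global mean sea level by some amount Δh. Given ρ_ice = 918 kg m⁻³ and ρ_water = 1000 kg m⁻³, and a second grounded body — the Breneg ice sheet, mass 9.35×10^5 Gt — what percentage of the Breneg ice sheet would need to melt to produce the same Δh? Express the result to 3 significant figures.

≈ 1.67 %

Equal sea-level rise means equal mass of meltwater, i.e. equal mass of ice lost.
Ice mass of Seleg: 1.561×10^16 kg; ice mass of Breneg: 9.350×10^17 kg.
Fraction required = 1.561×10^16 / 9.350×10^17 = 0.0167 → 1.67 %.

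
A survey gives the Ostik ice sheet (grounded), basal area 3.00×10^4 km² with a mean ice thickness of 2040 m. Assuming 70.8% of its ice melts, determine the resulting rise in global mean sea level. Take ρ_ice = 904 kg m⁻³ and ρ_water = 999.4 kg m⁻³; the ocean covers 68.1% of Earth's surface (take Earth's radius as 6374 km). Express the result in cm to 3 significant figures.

Ostik: ice volume = 3.00×10^4 km² × 2040 m = 6.120×10^4 km³; 0.708 × 6.120×10^4 × (904/999.4) = 3.919×10^4 km³ of water.
Spread over 3.48×10^14 m² of ocean, Δh = 3.919×10^13 / 3.48×10^14 = 0.113 m = 11.3 cm.

≈ 11.3 cm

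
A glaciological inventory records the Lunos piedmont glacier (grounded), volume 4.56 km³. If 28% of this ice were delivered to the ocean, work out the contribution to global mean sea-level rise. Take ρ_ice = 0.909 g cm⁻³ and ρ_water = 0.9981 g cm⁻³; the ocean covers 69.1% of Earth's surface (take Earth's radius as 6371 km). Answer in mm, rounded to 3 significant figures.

Lunos: 0.28 × 4.56 km³ × (909/998.1) = 1.163 km³ of water.
Spread over 3.52×10^14 m² of ocean, Δh = 1.163×10^9 / 3.52×10^14 = 3.30×10^-6 m = 3.30×10^-3 mm.

≈ 3.30×10^-3 mm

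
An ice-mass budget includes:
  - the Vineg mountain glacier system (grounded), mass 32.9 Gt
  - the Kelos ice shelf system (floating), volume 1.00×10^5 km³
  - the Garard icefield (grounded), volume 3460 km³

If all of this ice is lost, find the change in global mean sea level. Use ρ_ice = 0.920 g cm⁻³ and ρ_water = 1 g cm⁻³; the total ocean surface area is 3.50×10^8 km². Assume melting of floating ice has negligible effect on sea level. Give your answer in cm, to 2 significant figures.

Vineg: 32.9 Gt = 3.290×10^13 kg; dividing by ρ_w = 1 g cm⁻³ = 1000 kg m⁻³ gives 3.290×10^10 m³ of water.
The Kelos ice shelf system is floating and already displaces its own weight of water, so its melt adds essentially nothing to sea level.
Garard: 3460 km³ × (920/1000) = 3183 km³ of water.
Total added water ≈ 3.216×10^12 m³ over 3.50×10^14 m² → Δh = 9.19×10^-3 m = 0.92 cm.

≈ 0.92 cm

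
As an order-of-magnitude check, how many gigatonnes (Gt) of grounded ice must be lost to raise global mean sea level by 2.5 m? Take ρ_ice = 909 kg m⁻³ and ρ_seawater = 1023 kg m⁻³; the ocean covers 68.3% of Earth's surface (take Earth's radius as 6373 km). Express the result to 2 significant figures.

≈ 8.9×10^5 Gt

Required water volume = Δh × A = 2.5 m × 3.49×10^14 m² = 8.715×10^14 m³.
ρ_w = 1023 kg m⁻³, so the mass of water = 8.715×10^14 m³ × 1023 kg m⁻³ = 8.915×10^17 kg = 8.9×10^5 Gt (and the same mass of ice, by conservation).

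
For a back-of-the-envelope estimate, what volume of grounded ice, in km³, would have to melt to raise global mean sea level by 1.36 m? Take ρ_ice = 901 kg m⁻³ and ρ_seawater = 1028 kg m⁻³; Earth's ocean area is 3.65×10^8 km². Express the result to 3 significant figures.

≈ 5.66×10^5 km³

Required water volume = Δh × A = 1.36 m × 3.65×10^14 m² = 4.964×10^14 m³ = 4.964×10^5 km³.
Ice volume = water volume × ρ_w/ρ_ice = 4.964×10^5 × 1028/901 = 5.66×10^5 km³.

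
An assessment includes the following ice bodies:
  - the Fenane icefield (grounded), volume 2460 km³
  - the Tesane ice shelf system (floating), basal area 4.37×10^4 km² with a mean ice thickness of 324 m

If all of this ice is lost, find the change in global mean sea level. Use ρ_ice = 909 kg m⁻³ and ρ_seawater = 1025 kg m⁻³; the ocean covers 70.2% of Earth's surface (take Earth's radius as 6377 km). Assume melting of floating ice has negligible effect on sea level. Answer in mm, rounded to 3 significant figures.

Fenane: 2460 km³ × (909/1025) = 2182 km³ of water.
The Tesane ice shelf system is floating and already displaces its own weight of water, so its melt adds essentially nothing to sea level.
Total added water ≈ 2.182×10^12 m³ over 3.59×10^14 m² → Δh = 6.08×10^-3 m = 6.08 mm.

≈ 6.08 mm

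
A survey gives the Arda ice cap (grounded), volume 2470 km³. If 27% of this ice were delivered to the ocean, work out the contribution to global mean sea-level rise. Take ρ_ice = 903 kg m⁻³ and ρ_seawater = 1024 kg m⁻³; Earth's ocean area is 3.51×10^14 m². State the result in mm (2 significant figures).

Arda: 0.27 × 2470 km³ × (903/1024) = 588.1 km³ of water.
Spread over 3.51×10^14 m² of ocean, Δh = 5.881×10^11 / 3.51×10^14 = 1.68×10^-3 m = 1.7 mm.

≈ 1.7 mm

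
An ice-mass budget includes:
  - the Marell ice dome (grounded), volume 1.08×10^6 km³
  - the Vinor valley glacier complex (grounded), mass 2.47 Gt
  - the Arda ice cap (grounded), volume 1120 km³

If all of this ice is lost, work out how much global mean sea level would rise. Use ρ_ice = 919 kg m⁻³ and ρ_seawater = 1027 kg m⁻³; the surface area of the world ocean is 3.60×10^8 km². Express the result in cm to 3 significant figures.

≈ 269 cm

Marell: 1.08×10^6 km³ × (919/1027) = 9.664×10^5 km³ of water.
Vinor: 2.47 Gt = 2.470×10^12 kg; dividing by ρ_w = 1027 kg m⁻³ gives 2.405×10^9 m³ of water.
Arda: 1120 km³ × (919/1027) = 1002 km³ of water.
Total added water ≈ 9.674×10^14 m³ over 3.60×10^14 m² → Δh = 2.69 m = 269 cm.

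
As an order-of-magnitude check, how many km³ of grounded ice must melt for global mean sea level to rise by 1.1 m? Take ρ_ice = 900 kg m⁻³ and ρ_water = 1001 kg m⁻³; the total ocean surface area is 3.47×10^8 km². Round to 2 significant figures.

Required water volume = Δh × A = 1.1 m × 3.47×10^14 m² = 3.817×10^14 m³ = 3.817×10^5 km³.
Ice volume = water volume × ρ_w/ρ_ice = 3.817×10^5 × 1001/900 = 4.2×10^5 km³.

≈ 4.2×10^5 km³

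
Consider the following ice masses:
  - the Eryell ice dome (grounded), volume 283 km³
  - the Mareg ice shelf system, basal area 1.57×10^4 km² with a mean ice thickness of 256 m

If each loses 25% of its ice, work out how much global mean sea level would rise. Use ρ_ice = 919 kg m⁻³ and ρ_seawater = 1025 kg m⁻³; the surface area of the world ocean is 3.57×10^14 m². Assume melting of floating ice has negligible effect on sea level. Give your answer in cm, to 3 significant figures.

Eryell: 0.25 × 283 km³ × (919/1025) = 63.43 km³ of water.
The Mareg ice shelf system is floating and already displaces its own weight of water, so its melt adds essentially nothing to sea level.
Total added water ≈ 6.343×10^10 m³ over 3.57×10^14 m² → Δh = 1.78×10^-4 m = 0.0178 cm.

≈ 0.0178 cm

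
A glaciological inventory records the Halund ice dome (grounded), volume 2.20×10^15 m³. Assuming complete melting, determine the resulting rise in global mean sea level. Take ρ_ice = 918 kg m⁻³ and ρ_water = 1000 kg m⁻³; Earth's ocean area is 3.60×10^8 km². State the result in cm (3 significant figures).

Halund: 2.20×10^15 m³ × (918/1000) = 2.020×10^15 m³ of water.
Spread over 3.60×10^14 m² of ocean, Δh = 2.020×10^15 / 3.60×10^14 = 5.61 m = 561 cm.

≈ 561 cm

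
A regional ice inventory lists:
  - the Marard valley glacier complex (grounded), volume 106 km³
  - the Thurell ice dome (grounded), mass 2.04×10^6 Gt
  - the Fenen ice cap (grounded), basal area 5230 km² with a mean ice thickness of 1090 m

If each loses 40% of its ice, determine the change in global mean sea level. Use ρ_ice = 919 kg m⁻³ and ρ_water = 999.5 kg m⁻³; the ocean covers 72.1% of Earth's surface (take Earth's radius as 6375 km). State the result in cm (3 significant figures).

Marard: 0.4 × 106 km³ × (919/999.5) = 38.99 km³ of water.
Thurell: 0.4 × 2.04×10^6 Gt = 8.160×10^17 kg; dividing by ρ_w = 999.5 kg m⁻³ gives 8.164×10^14 m³ of water.
Fenen: ice volume = 5230 km² × 1090 m = 5701 km³; 0.4 × 5701 × (919/999.5) = 2097 km³ of water.
Total added water ≈ 8.185×10^14 m³ over 3.68×10^14 m² → Δh = 2.22 m = 222 cm.

≈ 222 cm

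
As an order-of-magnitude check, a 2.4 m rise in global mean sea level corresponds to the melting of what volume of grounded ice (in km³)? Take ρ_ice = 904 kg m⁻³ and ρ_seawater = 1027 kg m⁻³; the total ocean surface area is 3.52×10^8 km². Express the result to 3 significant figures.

Required water volume = Δh × A = 2.4 m × 3.52×10^14 m² = 8.448×10^14 m³ = 8.448×10^5 km³.
Ice volume = water volume × ρ_w/ρ_ice = 8.448×10^5 × 1027/904 = 9.60×10^5 km³.

≈ 9.60×10^5 km³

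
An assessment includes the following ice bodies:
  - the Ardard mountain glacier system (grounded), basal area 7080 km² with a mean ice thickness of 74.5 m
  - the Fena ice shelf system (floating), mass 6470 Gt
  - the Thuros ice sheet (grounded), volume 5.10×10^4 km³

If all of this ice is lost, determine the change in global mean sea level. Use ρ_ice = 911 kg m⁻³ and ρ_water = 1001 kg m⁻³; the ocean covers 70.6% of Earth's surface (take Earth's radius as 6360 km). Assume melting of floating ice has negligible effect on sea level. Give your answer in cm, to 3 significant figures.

Ardard: ice volume = 7080 km² × 74.5 m = 527.5 km³; 527.5 × (911/1001) = 480.0 km³ of water.
The Fena ice shelf system is floating and already displaces its own weight of water, so its melt adds essentially nothing to sea level.
Thuros: 5.10×10^4 km³ × (911/1001) = 4.641×10^4 km³ of water.
Total added water ≈ 4.689×10^13 m³ over 3.59×10^14 m² → Δh = 0.131 m = 13.1 cm.

≈ 13.1 cm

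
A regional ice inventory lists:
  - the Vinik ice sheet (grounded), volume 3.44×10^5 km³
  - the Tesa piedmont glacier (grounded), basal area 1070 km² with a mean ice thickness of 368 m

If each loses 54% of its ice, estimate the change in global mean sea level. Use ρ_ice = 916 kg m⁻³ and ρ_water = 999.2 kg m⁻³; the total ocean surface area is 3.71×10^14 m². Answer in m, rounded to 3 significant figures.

≈ 0.460 m

Vinik: 0.54 × 3.44×10^5 km³ × (916/999.2) = 1.703×10^5 km³ of water.
Tesa: ice volume = 1070 km² × 368 m = 393.8 km³; 0.54 × 393.8 × (916/999.2) = 194.9 km³ of water.
Total added water ≈ 1.705×10^14 m³ over 3.71×10^14 m² → Δh = 0.460 m.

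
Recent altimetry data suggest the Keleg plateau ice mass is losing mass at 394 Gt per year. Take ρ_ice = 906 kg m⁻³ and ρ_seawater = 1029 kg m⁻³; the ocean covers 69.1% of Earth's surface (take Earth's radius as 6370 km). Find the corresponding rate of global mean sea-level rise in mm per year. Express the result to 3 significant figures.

≈ 1.09 mm/yr

ρ_w = 1029 kg m⁻³. Annual water volume added = 394 Gt / ρ_w = 3.940×10^14 kg / 1029 kg m⁻³ = 3.829×10^11 m³.
Δh per year = 3.829×10^11 / 3.52×10^14 = 1.09×10^-3 m = 1.09 mm.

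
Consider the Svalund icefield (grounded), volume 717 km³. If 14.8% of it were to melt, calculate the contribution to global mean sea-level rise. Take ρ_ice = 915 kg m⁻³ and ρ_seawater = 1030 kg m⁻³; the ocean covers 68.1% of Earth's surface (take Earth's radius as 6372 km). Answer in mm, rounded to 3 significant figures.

≈ 0.271 mm

Svalund: 0.148 × 717 km³ × (915/1030) = 94.27 km³ of water.
Spread over 3.47×10^14 m² of ocean, Δh = 9.427×10^10 / 3.47×10^14 = 2.71×10^-4 m = 0.271 mm.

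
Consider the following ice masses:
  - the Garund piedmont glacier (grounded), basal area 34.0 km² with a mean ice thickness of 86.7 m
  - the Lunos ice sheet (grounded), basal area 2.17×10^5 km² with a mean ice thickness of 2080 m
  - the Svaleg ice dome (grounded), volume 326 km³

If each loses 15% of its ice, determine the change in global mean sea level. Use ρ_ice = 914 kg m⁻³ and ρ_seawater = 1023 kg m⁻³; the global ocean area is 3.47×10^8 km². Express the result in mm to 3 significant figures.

Garund: ice volume = 34.0 km² × 86.7 m = 2.948 km³; 0.15 × 2.948 × (914/1023) = 0.3951 km³ of water.
Lunos: ice volume = 2.17×10^5 km² × 2080 m = 4.514×10^5 km³; 0.15 × 4.514×10^5 × (914/1023) = 6.049×10^4 km³ of water.
Svaleg: 0.15 × 326 km³ × (914/1023) = 43.69 km³ of water.
Total added water ≈ 6.053×10^13 m³ over 3.47×10^14 m² → Δh = 0.174 m = 174 mm.

≈ 174 mm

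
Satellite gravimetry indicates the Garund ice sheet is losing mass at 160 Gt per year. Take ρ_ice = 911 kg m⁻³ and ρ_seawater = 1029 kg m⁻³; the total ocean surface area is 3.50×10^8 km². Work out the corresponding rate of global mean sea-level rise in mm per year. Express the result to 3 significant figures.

ρ_w = 1029 kg m⁻³. Annual water volume added = 160 Gt / ρ_w = 1.600×10^14 kg / 1029 kg m⁻³ = 1.555×10^11 m³.
Δh per year = 1.555×10^11 / 3.50×10^14 = 4.44×10^-4 m = 0.444 mm.

≈ 0.444 mm/yr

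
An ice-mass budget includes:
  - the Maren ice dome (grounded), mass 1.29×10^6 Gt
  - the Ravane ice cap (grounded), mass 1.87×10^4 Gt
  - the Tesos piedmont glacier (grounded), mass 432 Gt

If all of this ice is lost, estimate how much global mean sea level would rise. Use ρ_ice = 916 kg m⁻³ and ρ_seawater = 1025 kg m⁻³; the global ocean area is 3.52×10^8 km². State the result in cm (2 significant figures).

≈ 360 cm

Maren: 1.29×10^6 Gt = 1.290×10^18 kg; dividing by ρ_w = 1025 kg m⁻³ gives 1.259×10^15 m³ of water.
Ravane: 1.87×10^4 Gt = 1.870×10^16 kg; dividing by ρ_w = 1025 kg m⁻³ gives 1.824×10^13 m³ of water.
Tesos: 432 Gt = 4.320×10^14 kg; dividing by ρ_w = 1025 kg m⁻³ gives 4.215×10^11 m³ of water.
Total added water ≈ 1.277×10^15 m³ over 3.52×10^14 m² → Δh = 3.63 m = 360 cm.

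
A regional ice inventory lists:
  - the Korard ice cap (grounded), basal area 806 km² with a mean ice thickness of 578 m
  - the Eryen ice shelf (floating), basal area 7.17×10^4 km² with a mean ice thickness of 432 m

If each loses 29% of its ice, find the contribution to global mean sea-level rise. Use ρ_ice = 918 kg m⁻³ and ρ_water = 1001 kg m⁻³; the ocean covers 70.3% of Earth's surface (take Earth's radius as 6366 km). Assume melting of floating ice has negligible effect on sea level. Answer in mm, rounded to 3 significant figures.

≈ 0.346 mm

Korard: ice volume = 806 km² × 578 m = 465.9 km³; 0.29 × 465.9 × (918/1001) = 123.9 km³ of water.
The Eryen ice shelf is floating and already displaces its own weight of water, so its melt adds essentially nothing to sea level.
Total added water ≈ 1.239×10^11 m³ over 3.58×10^14 m² → Δh = 3.46×10^-4 m = 0.346 mm.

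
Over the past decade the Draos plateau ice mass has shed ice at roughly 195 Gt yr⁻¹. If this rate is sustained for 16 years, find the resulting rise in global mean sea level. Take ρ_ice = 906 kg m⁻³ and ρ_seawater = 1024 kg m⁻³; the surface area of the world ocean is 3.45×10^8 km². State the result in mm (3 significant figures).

Total mass lost = 195 Gt/yr × 16 yr = 3120 Gt = 3.120×10^15 kg.
ρ_w = 1024 kg m⁻³, so water volume = 3.120×10^15 / 1024 = 3.047×10^12 m³.
Δh = 3.047×10^12 / 3.45×10^14 = 8.83×10^-3 m = 8.83 mm.

≈ 8.83 mm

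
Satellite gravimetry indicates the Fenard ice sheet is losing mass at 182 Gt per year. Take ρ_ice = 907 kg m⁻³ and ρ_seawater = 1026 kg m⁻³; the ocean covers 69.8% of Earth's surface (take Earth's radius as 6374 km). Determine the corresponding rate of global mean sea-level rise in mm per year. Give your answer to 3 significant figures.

≈ 0.498 mm/yr

ρ_w = 1026 kg m⁻³. Annual water volume added = 182 Gt / ρ_w = 1.820×10^14 kg / 1026 kg m⁻³ = 1.774×10^11 m³.
Δh per year = 1.774×10^11 / 3.56×10^14 = 4.98×10^-4 m = 0.498 mm.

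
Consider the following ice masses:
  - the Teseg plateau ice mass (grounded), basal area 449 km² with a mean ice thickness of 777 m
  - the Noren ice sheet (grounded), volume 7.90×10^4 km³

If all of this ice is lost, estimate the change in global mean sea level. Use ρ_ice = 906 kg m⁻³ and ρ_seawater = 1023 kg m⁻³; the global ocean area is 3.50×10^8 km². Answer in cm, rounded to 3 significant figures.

Teseg: ice volume = 449 km² × 777 m = 348.9 km³; 348.9 × (906/1023) = 309.0 km³ of water.
Noren: 7.90×10^4 km³ × (906/1023) = 6.996×10^4 km³ of water.
Total added water ≈ 7.027×10^13 m³ over 3.50×10^14 m² → Δh = 0.201 m = 20.1 cm.

≈ 20.1 cm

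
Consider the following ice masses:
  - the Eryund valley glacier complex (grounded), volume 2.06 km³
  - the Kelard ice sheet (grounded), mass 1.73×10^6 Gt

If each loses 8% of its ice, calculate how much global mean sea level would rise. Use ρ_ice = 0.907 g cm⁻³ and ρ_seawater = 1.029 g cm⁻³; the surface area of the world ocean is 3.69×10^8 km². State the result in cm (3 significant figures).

≈ 36.4 cm

Eryund: 0.08 × 2.06 km³ × (907/1029) = 0.1453 km³ of water.
Kelard: 0.08 × 1.73×10^6 Gt = 1.384×10^17 kg; dividing by ρ_w = 1.029 g cm⁻³ = 1029 kg m⁻³ gives 1.345×10^14 m³ of water.
Total added water ≈ 1.345×10^14 m³ over 3.69×10^14 m² → Δh = 0.364 m = 36.4 cm.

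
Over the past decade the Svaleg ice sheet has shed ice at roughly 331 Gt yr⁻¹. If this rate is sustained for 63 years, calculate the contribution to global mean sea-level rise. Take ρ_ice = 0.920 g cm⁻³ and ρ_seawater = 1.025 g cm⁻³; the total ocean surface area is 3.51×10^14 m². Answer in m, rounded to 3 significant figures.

≈ 0.0580 m

Total mass lost = 331 Gt/yr × 63 yr = 2.085×10^4 Gt = 2.085×10^16 kg.
ρ_w = 1.025 g cm⁻³ = 1025 kg m⁻³, so water volume = 2.085×10^16 / 1025 = 2.034×10^13 m³.
Δh = 2.034×10^13 / 3.51×10^14 = 0.0580 m.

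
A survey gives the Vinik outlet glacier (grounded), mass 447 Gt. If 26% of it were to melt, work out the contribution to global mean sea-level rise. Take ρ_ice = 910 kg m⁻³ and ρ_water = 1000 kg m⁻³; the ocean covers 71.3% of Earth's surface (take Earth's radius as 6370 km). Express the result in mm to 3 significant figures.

≈ 0.320 mm

Vinik: 0.26 × 447 Gt = 1.162×10^14 kg; dividing by ρ_w = 1000 kg m⁻³ gives 1.162×10^11 m³ of water.
Spread over 3.64×10^14 m² of ocean, Δh = 1.162×10^11 / 3.64×10^14 = 3.20×10^-4 m = 0.320 mm.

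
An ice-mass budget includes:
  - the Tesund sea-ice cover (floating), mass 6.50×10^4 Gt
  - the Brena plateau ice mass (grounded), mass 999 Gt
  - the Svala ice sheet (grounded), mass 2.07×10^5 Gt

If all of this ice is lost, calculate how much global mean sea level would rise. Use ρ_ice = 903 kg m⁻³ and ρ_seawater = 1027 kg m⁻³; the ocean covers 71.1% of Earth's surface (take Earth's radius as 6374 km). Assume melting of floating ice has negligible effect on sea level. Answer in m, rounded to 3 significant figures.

≈ 0.558 m

The Tesund sea-ice cover is floating and already displaces its own weight of water, so its melt adds essentially nothing to sea level.
Brena: 999 Gt = 9.990×10^14 kg; dividing by ρ_w = 1027 kg m⁻³ gives 9.727×10^11 m³ of water.
Svala: 2.07×10^5 Gt = 2.070×10^17 kg; dividing by ρ_w = 1027 kg m⁻³ gives 2.016×10^14 m³ of water.
Total added water ≈ 2.025×10^14 m³ over 3.63×10^14 m² → Δh = 0.558 m.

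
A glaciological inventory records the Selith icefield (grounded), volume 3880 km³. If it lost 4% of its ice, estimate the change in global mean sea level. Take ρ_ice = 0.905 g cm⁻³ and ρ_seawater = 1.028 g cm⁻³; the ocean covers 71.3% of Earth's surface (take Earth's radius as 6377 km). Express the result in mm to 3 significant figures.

Selith: 0.04 × 3880 km³ × (905/1028) = 136.6 km³ of water.
Spread over 3.64×10^14 m² of ocean, Δh = 1.366×10^11 / 3.64×10^14 = 3.75×10^-4 m = 0.375 mm.

≈ 0.375 mm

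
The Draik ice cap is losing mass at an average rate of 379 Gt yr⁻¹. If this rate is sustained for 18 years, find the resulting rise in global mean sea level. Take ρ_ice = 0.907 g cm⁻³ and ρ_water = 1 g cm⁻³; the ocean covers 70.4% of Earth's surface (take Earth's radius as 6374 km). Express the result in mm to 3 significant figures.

Total mass lost = 379 Gt/yr × 18 yr = 6822 Gt = 6.822×10^15 kg.
ρ_w = 1 g cm⁻³ = 1000 kg m⁻³, so water volume = 6.822×10^15 / 1000 = 6.822×10^12 m³.
Δh = 6.822×10^12 / 3.59×10^14 = 0.0190 m = 19.0 mm.

≈ 19.0 mm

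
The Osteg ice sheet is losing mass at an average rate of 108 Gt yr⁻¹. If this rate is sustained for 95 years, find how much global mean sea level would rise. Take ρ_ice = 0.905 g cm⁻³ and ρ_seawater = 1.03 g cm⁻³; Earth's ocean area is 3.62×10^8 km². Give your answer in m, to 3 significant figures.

≈ 0.0275 m

Total mass lost = 108 Gt/yr × 95 yr = 1.026×10^4 Gt = 1.026×10^16 kg.
ρ_w = 1.03 g cm⁻³ = 1030 kg m⁻³, so water volume = 1.026×10^16 / 1030 = 9.961×10^12 m³.
Δh = 9.961×10^12 / 3.62×10^14 = 0.0275 m.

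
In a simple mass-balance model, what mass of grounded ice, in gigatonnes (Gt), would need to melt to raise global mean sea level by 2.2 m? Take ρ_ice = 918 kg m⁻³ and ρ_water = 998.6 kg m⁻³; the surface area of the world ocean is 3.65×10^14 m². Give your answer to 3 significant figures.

Required water volume = Δh × A = 2.2 m × 3.65×10^14 m² = 8.030×10^14 m³.
ρ_w = 998.6 kg m⁻³, so the mass of water = 8.030×10^14 m³ × 998.6 kg m⁻³ = 8.019×10^17 kg = 8.02×10^5 Gt (and the same mass of ice, by conservation).

≈ 8.02×10^5 Gt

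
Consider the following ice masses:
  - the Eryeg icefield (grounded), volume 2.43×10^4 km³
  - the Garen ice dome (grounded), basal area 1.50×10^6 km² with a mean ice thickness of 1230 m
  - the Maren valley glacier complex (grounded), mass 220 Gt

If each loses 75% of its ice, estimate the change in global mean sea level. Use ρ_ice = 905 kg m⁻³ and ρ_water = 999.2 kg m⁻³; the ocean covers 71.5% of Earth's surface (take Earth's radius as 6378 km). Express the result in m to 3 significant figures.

Eryeg: 0.75 × 2.43×10^4 km³ × (905/999.2) = 1.651×10^4 km³ of water.
Garen: ice volume = 1.50×10^6 km² × 1230 m = 1.845×10^6 km³; 0.75 × 1.845×10^6 × (905/999.2) = 1.253×10^6 km³ of water.
Maren: 0.75 × 220 Gt = 1.650×10^14 kg; dividing by ρ_w = 999.2 kg m⁻³ gives 1.651×10^11 m³ of water.
Total added water ≈ 1.270×10^15 m³ over 3.65×10^14 m² → Δh = 3.47 m.

≈ 3.47 m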